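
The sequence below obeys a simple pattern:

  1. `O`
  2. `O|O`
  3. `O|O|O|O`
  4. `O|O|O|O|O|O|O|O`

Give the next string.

s(k+1) = s(k)·|·s(k) — each term doubles the last with '|' between the halves.
Doubling O|O|O|O|O|O|O|O with '|' between the halves:

O|O|O|O|O|O|O|O|O|O|O|O|O|O|O|O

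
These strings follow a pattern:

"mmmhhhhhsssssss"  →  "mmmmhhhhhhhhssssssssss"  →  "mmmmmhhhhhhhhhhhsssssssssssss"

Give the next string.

mmmmmmhhhhhhhhhhhhhhssssssssssssssss

Reading off run lengths: m runs 3, 4, 5; h runs 5, 8, 11; s runs 7, 10, 13 — each is linear in n, where the shown terms are n = 2, 3, 4.
For the next term, n = 5, so the run lengths are 6, 14, 16.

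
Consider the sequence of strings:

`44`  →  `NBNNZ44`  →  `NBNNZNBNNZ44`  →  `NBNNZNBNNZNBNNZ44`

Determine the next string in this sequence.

Each term is the previous one with NBNNZ prepended.
Applying this once more to NBNNZNBNNZNBNNZ44:

NBNNZNBNNZNBNNZNBNNZ44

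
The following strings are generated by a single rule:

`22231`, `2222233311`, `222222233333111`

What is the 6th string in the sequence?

222222222222233333333333111111

Reading off run lengths: 2 runs 3, 5, 7; 3 runs 1, 3, 5; 1 runs 1, 2, 3 — each is linear in n (n = 1, 2, …).
At n = 6 the blocks have lengths 13, 11, 6.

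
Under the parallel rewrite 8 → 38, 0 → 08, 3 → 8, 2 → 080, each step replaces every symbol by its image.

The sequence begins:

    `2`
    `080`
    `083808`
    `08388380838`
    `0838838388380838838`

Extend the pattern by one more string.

08388383883883838838083883838838

Applying the rule to each of the 19 symbols of 0838838388380838838 gives the pieces 08 38 8 38 38 8 38 8 38 38 8 38 08 38 8 38 38 8 38, which concatenate to the answer.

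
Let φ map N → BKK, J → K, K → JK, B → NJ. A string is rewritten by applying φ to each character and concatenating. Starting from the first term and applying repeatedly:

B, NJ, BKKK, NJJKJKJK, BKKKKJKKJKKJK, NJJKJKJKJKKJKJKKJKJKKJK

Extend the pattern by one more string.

BKKKKJKKJKKJKKJKJKKJKKJKJKKJKKJKJKKJK

φ(NJJKJKJKJKKJKJKKJKJKKJK) expands symbol-by-symbol to BKK K K JK K JK K JK K JK JK K JK K JK JK K JK K JK JK K JK; joining the 23 pieces gives the next term.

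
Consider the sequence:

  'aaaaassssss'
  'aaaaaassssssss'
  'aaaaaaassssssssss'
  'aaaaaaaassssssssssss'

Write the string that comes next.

aaaaaaaaassssssssssssss

Reading off run lengths: a runs 5, 6, 7, 8; s runs 6, 8, 10, 12 — each is linear in n, where the shown terms are n = 3, 4, 5, 6.
At n = 7 the blocks have lengths 9, 14.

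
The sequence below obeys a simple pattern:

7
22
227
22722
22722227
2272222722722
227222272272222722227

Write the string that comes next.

2272222722722227222272272222722722

This is a Fibonacci-style word recurrence s(k) = s(k−1)·s(k−2): e.g. 22·7 = 227.
Continuing: 227222272272222722227 · 2272222722722 gives term 8.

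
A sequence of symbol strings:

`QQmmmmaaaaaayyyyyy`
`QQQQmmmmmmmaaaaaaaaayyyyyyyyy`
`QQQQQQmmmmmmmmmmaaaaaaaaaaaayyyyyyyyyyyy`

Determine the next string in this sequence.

Term n consists of 2n-2 Q's, followed by 3n-2 m's, followed by 3n a's, followed by 3n y's, where the shown terms are n = 2, 3, 4.
For the next term, n = 5, so the run lengths are 8, 13, 15, 15.

QQQQQQQQmmmmmmmmmmmmmaaaaaaaaaaaaaaayyyyyyyyyyyyyyy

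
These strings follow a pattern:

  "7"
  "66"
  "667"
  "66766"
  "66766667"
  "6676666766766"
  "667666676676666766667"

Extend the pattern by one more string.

6676666766766667666676676666766766

This is a Fibonacci-style word recurrence s(k) = s(k−1)·s(k−2): e.g. 66·7 = 667.
So term 8 is 667666676676666766667·6676666766766.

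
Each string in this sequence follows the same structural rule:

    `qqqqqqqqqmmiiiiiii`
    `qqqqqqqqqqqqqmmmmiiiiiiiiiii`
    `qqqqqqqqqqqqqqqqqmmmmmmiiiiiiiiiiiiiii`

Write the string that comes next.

Term n consists of 4n+1 q's, followed by 2n-2 m's, followed by 4n-1 i's, where the shown terms are n = 2, 3, 4.
At n = 5 the blocks have lengths 21, 8, 19.

qqqqqqqqqqqqqqqqqqqqqmmmmmmmmiiiiiiiiiiiiiiiiiii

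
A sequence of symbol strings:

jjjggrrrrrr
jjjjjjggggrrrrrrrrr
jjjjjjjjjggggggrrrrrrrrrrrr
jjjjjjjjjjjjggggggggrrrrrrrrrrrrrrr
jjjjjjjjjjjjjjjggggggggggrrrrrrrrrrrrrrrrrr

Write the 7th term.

Each string has the form j^{3n} g^{2n} r^{3n+3} (n = 1, 2, …).
For term 7, n = 7, so the run lengths are 21, 14, 24.

jjjjjjjjjjjjjjjjjjjjjggggggggggggggrrrrrrrrrrrrrrrrrrrrrrrr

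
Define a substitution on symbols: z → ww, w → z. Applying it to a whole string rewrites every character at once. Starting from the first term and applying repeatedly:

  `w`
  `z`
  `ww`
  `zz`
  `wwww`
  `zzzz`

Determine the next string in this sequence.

Apply φ to zzzz symbol by symbol: z→ww, z→ww, z→ww, z→ww; joined: ww ww ww ww.

wwwwwwww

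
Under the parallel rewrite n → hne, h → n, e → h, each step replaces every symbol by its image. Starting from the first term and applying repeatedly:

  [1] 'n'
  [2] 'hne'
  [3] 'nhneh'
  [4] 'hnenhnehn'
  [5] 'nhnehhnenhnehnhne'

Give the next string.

hnenhnehnnhnehhnenhnehnhnenhneh

φ(nhnehhnenhnehnhne) expands symbol-by-symbol to hne n hne h n n hne h hne n hne h n hne n hne h; joining the 17 pieces gives the next term.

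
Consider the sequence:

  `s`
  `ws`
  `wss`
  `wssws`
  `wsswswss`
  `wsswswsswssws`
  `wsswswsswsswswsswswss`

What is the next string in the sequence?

wsswswsswsswswsswswsswsswswsswssws

This is a Fibonacci-style word recurrence s(k) = s(k−1)·s(k−2): e.g. ws·s = wss.
Continuing: wsswswsswsswswsswswss · wsswswsswssws gives term 8.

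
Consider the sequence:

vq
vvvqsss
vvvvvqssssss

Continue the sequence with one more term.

s(k+1) = vv·s(k)·sss, so each term gains vv as a prefix and sss as a suffix.
So the next term is vv·vvvvvqssssss·sss.

vvvvvvvqsssssssss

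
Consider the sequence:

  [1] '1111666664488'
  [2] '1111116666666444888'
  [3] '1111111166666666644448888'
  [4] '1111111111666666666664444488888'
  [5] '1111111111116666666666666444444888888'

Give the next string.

1111111111111166666666666666644444448888888

Term n consists of 2n 1's, followed by 2n+1 6's, followed by n 4's, followed by n 8's, where the shown terms are n = 2, 3, 4, 5, 6.
For the next term, n = 7, so the run lengths are 14, 15, 7, 7.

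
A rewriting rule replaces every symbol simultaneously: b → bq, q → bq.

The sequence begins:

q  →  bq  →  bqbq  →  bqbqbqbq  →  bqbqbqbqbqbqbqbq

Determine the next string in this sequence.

bqbqbqbqbqbqbqbqbqbqbqbqbqbqbqbq

φ(bqbqbqbqbqbqbqbq) expands symbol-by-symbol to bq bq bq bq bq bq bq bq bq bq bq bq bq bq bq bq; joining the 16 pieces gives the next term.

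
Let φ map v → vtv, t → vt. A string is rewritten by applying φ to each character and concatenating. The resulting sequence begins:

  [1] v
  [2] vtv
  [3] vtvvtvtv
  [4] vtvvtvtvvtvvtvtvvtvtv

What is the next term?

vtvvtvtvvtvvtvtvvtvtvvtvvtvtvvtvvtvtvvtvtvvtvvtvtvvtvtv

Replace each of the 21 characters of vtvvtvtvvtvvtvtvvtvtv in place — vtv vt vtv vtv vt vtv vt vtv vtv vt vtv vtv vt vtv vt vtv vtv vt vtv vt vtv — and concatenate.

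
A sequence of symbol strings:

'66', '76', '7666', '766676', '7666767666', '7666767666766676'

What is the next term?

76667676667666767666767666

This is a Fibonacci-style word recurrence s(k) = s(k−1)·s(k−2): e.g. 76·66 = 7666.
The next term joins 7666767666766676 and 7666767666.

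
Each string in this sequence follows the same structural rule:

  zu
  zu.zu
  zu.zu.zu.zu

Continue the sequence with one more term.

Each string is two copies of the previous one joined by '.'.
Doubling zu.zu.zu.zu with '.' between the halves:

zu.zu.zu.zu.zu.zu.zu.zu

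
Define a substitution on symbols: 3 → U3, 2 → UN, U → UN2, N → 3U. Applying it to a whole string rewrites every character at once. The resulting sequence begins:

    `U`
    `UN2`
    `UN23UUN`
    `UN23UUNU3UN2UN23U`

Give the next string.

Rewriting the 17 symbols of UN23UUNU3UN2UN23U one by one yields UN2 3U UN U3 UN2 UN2 3U UN2 U3 UN2 3U UN UN2 3U UN U3 UN2; concatenated:

UN23UUNU3UN2UN23UUN2U3UN23UUNUN23UUNU3UN2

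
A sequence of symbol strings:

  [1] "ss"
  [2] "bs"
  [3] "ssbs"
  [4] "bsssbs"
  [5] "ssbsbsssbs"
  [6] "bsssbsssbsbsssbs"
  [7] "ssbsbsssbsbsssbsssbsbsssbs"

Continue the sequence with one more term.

bsssbsssbsbsssbsssbsbsssbsbsssbsssbsbsssbs

From term 3 onward, concatenate the second-to-last term with the last: ss·bs = ssbs, bs·ssbs = bsssbs, …
Continuing: bsssbsssbsbsssbs · ssbsbsssbsbsssbsssbsbsssbs gives term 8.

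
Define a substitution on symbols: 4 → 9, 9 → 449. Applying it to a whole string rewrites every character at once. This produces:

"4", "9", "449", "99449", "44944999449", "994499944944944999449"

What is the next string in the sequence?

4494499944944944999449994499944944944999449

Applying the rule to each of the 21 symbols of 994499944944944999449 gives the pieces 449 449 9 9 449 449 449 9 9 449 9 9 449 9 9 449 449 449 9 9 449, which concatenate to the answer.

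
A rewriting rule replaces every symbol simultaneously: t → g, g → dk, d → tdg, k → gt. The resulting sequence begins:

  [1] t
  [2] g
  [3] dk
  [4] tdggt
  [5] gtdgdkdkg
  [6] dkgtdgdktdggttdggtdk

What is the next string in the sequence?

φ(dkgtdgdktdggttdggtdk) expands symbol-by-symbol to tdg gt dk g tdg dk tdg gt g tdg dk dk g g tdg dk dk g tdg gt; joining the 20 pieces gives the next term.

tdggtdkgtdgdktdggtgtdgdkdkggtdgdkdkgtdggt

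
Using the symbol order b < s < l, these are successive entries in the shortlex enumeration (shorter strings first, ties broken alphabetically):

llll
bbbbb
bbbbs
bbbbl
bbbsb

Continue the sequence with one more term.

bbbss

Find the rightmost character of bbbsb below l, bump it to the next letter, and reset everything to its right to b.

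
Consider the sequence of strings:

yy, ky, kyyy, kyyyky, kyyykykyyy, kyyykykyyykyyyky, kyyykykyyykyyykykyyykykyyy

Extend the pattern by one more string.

This is a Fibonacci-style word recurrence s(k) = s(k−1)·s(k−2): e.g. ky·yy = kyyy.
The next term joins kyyykykyyykyyykykyyykykyyy and kyyykykyyykyyyky.

kyyykykyyykyyykykyyykykyyykyyykykyyykyyyky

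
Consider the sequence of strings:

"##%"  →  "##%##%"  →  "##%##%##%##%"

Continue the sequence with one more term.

Each string is two copies of the previous one concatenated.
Doubling ##%##%##%##%:

##%##%##%##%##%##%##%##%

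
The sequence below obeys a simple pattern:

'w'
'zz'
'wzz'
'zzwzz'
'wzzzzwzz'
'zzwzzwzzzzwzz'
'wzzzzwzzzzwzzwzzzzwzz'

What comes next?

zzwzzwzzzzwzzwzzzzwzzzzwzzwzzzzwzz

This is a Fibonacci-style word recurrence s(k) = s(k−2)·s(k−1): e.g. w·zz = wzz.
So term 8 is zzwzzwzzzzwzz·wzzzzwzzzzwzzwzzzzwzz.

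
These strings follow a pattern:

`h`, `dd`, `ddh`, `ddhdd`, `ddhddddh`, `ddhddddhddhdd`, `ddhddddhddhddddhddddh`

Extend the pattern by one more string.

This is a Fibonacci-style word recurrence s(k) = s(k−1)·s(k−2): e.g. dd·h = ddh.
The next term joins ddhddddhddhddddhddddh and ddhddddhddhdd.

ddhddddhddhddddhddddhddhddddhddhdd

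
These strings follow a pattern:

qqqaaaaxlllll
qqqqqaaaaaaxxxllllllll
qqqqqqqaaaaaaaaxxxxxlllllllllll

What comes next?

The n-th term is 2n+1 q's then 2n+2 a's then 2n-1 x's then 3n+2 l's (n = 1, 2, …).
At n = 4 the blocks have lengths 9, 10, 7, 14.

qqqqqqqqqaaaaaaaaaaxxxxxxxllllllllllllll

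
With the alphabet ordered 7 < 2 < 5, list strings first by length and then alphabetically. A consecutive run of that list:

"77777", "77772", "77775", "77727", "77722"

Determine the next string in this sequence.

77725

Treat 77722 as a base-3 numeral over the given alphabet and add one, carrying through any trailing 5's.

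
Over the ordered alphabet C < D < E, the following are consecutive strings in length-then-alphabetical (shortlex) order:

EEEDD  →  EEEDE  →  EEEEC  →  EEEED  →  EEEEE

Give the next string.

EEEEE is the last string of length 5, so the next is the first of length 6: C repeated 6 times.

CCCCCC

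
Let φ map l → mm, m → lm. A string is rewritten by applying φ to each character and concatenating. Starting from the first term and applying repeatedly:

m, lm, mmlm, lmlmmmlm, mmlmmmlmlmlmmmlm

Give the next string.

lmlmmmlmlmlmmmlmmmlmmmlmlmlmmmlm

Replace each of the 16 characters of mmlmmmlmlmlmmmlm in place — lm lm mm lm lm lm mm lm mm lm mm lm lm lm mm lm — and concatenate.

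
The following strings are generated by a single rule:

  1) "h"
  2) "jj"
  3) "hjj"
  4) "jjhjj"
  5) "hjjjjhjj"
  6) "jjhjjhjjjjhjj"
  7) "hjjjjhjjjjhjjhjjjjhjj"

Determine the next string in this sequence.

Each term (from the third on) is the two preceding terms concatenated in order: term 3 = h·jj = hjj.
So term 8 is jjhjjhjjjjhjj·hjjjjhjjjjhjjhjjjjhjj.

jjhjjhjjjjhjjhjjjjhjjjjhjjhjjjjhjj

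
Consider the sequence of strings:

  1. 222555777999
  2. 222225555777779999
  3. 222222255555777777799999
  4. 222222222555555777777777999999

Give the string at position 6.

222222222222255555555777777777777799999999

The n-th term is 2n+1 2's then n+2 5's then 2n+1 7's then n+2 9's (n = 1, 2, …).
For term 6, n = 6, so the run lengths are 13, 8, 13, 8.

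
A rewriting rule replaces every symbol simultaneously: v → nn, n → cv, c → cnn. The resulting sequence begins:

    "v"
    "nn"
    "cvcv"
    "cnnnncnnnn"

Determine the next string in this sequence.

cnncvcvcvcvcnncvcvcvcv

Expanding cnnnncnnnn: c→cnn, n→cv, n→cv, n→cv, n→cv, c→cnn, n→cv, n→cv, n→cv, n→cv. Concatenated: cnn cv cv cv cv cnn cv cv cv cv.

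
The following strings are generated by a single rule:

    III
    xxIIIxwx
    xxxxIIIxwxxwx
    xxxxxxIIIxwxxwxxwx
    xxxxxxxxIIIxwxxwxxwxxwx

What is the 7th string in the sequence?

Each term wraps the previous one in xx on the left and xwx on the right.
From xxxxxxxxIIIxwxxwxxwxxwx, 2 further steps: xxxxxxxxIIIxwxxwxxwxxwx → xxxxxxxxxxIIIxwxxwxxwxxwxxwx → (answer).

xxxxxxxxxxxxIIIxwxxwxxwxxwxxwxxwx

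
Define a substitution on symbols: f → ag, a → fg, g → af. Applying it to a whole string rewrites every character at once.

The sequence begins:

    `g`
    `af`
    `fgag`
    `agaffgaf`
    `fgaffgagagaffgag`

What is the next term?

Rewriting the 16 symbols of fgaffgagagaffgag one by one yields ag af fg ag ag af fg af fg af fg ag ag af fg af; concatenated:

agaffgagagaffgaffgaffgagagaffgaf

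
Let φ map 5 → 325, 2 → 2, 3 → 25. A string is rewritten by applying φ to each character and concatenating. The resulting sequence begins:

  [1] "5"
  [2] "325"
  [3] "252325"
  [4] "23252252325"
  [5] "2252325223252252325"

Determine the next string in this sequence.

Rewriting the 19 symbols of 2252325223252252325 one by one yields 2 2 325 2 25 2 325 2 2 25 2 325 2 2 325 2 25 2 325; concatenated:

22325225232522252325223252252325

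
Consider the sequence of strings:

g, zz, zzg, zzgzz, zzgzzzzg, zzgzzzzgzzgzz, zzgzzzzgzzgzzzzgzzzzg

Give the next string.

This is a Fibonacci-style word recurrence s(k) = s(k−1)·s(k−2): e.g. zz·g = zzg.
The next term joins zzgzzzzgzzgzzzzgzzzzg and zzgzzzzgzzgzz.

zzgzzzzgzzgzzzzgzzzzgzzgzzzzgzzgzz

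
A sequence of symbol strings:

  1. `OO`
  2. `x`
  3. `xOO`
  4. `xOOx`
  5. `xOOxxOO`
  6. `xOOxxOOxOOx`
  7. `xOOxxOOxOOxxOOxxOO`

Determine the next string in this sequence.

Each term (from the third on) is the previous term followed by the one before it: term 3 = x·OO = xOO.
So term 8 is xOOxxOOxOOxxOOxxOO·xOOxxOOxOOx.

xOOxxOOxOOxxOOxxOOxOOxxOOxOOx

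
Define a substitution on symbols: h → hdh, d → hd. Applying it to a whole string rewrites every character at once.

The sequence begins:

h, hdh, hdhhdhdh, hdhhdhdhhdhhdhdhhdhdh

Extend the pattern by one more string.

Rewriting the 21 symbols of hdhhdhdhhdhhdhdhhdhdh one by one yields hdh hd hdh hdh hd hdh hd hdh hdh hd hdh hdh hd hdh hd hdh hdh hd hdh hd hdh; concatenated:

hdhhdhdhhdhhdhdhhdhdhhdhhdhdhhdhhdhdhhdhdhhdhhdhdhhdhdh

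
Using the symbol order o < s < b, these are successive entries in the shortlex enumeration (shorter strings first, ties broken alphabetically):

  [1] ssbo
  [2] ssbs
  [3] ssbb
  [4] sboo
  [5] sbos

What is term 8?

sbss

Continuing the enumeration 3 steps past sbos: sbos → sbob → sbso → (answer).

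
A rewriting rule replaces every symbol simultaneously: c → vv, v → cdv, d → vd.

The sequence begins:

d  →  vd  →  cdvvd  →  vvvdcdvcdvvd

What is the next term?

Apply φ to vvvdcdvcdvvd symbol by symbol: v→cdv, v→cdv, v→cdv, d→vd, c→vv, d→vd, v→cdv, c→vv, d→vd, v→cdv, v→cdv, d→vd; joined: cdv cdv cdv vd vv vd cdv vv vd cdv cdv vd.

cdvcdvcdvvdvvvdcdvvvvdcdvcdvvd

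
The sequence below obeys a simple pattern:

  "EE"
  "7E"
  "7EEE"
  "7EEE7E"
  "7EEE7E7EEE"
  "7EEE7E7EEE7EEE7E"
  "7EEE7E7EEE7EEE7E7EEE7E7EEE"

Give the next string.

7EEE7E7EEE7EEE7E7EEE7E7EEE7EEE7E7EEE7EEE7E

From term 3 onward, concatenate the last term with the second-to-last: 7E·EE = 7EEE, 7EEE·7E = 7EEE7E, …
So term 8 is 7EEE7E7EEE7EEE7E7EEE7E7EEE·7EEE7E7EEE7EEE7E.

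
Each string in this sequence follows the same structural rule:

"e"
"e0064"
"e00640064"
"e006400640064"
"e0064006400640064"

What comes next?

Every step adds 0064 to the end: s(k+1) = s(k)·0064.
So the next term is e0064006400640064·0064.

e00640064006400640064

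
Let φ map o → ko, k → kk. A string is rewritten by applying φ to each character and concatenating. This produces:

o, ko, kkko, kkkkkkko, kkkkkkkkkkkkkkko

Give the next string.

kkkkkkkkkkkkkkkkkkkkkkkkkkkkkkko

φ(kkkkkkkkkkkkkkko) expands symbol-by-symbol to kk kk kk kk kk kk kk kk kk kk kk kk kk kk kk ko; joining the 16 pieces gives the next term.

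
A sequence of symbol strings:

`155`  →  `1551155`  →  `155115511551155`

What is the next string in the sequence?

1551155115511551155115511551155

Each string is two copies of the previous one joined by '1'.
One more doubling of 155115511551155 gives the answer.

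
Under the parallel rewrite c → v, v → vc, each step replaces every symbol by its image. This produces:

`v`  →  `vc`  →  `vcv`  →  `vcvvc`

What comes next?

vcvvcvcv

Rewriting each symbol of vcvvc: v→vc, c→v, v→vc, v→vc, c→v, which concatenates to vc v vc vc v.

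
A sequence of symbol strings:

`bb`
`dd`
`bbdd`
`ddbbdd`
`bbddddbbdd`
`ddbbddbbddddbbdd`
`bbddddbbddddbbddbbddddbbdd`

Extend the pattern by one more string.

This is a Fibonacci-style word recurrence s(k) = s(k−2)·s(k−1): e.g. bb·dd = bbdd.
Continuing: ddbbddbbddddbbdd · bbddddbbddddbbddbbddddbbdd gives term 8.

ddbbddbbddddbbddbbddddbbddddbbddbbddddbbdd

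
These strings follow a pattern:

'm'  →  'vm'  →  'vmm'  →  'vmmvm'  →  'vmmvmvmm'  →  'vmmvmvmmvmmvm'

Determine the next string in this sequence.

vmmvmvmmvmmvmvmmvmvmm

From term 3 onward, concatenate the last term with the second-to-last: vm·m = vmm, vmm·vm = vmmvm, …
So term 7 is vmmvmvmmvmmvm·vmmvmvmm.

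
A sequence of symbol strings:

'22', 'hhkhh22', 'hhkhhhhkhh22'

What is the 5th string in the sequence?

Each term is the previous one with hhkhh prepended.
From hhkhhhhkhh22, 2 further steps: hhkhhhhkhh22 → hhkhhhhkhhhhkhh22 → (answer).

hhkhhhhkhhhhkhhhhkhh22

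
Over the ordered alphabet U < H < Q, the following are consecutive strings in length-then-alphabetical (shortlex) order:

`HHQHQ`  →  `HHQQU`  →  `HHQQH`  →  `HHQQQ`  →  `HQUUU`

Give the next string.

HQUUH

The successor of HQUUU increments the rightmost position that isn't already Q and resets every position after it to U.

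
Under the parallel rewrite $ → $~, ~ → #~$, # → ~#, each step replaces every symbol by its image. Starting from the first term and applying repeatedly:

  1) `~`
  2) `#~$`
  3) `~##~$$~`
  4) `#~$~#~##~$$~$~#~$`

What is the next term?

φ(#~$~#~##~$$~$~#~$) expands symbol-by-symbol to ~# #~$ $~ #~$ ~# #~$ ~# ~# #~$ $~ $~ #~$ $~ #~$ ~# #~$ $~; joining the 17 pieces gives the next term.

~##~$$~#~$~##~$~#~##~$$~$~#~$$~#~$~##~$$~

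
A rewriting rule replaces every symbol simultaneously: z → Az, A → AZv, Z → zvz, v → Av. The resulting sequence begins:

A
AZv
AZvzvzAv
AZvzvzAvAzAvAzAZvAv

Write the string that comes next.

AZvzvzAvAzAvAzAZvAvAZvAzAZvAvAZvAzAZvzvzAvAZvAv

Replace each of the 19 characters of AZvzvzAvAzAvAzAZvAv in place — AZv zvz Av Az Av Az AZv Av AZv Az AZv Av AZv Az AZv zvz Av AZv Av — and concatenate.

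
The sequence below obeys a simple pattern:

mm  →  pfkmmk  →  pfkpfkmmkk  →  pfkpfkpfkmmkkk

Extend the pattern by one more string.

s(k+1) = pfk·s(k)·k, so each term gains pfk as a prefix and k as a suffix.
One more step from pfkpfkpfkmmkkk gives the answer.

pfkpfkpfkpfkmmkkkk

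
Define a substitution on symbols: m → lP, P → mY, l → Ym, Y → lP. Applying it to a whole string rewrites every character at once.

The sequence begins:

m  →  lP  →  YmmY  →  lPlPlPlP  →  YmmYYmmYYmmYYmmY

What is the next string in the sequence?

lPlPlPlPlPlPlPlPlPlPlPlPlPlPlPlP

φ(YmmYYmmYYmmYYmmY) expands symbol-by-symbol to lP lP lP lP lP lP lP lP lP lP lP lP lP lP lP lP; joining the 16 pieces gives the next term.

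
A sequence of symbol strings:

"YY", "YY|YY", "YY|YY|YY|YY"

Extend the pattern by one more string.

s(k+1) = s(k)·|·s(k) — each term doubles the last with '|' between the halves.
Doubling YY|YY|YY|YY with '|' between the halves:

YY|YY|YY|YY|YY|YY|YY|YY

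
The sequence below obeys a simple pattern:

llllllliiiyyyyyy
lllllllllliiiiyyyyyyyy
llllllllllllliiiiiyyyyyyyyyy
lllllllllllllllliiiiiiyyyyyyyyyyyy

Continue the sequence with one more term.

llllllllllllllllllliiiiiiiyyyyyyyyyyyyyy

Each string has the form l^{3n-2} i^{n} y^{2n}, where the shown terms are n = 3, 4, 5, 6.
At n = 7 the blocks have lengths 19, 7, 14.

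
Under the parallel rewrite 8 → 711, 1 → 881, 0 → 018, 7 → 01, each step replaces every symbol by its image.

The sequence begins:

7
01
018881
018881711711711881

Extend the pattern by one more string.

φ(018881711711711881) expands symbol-by-symbol to 018 881 711 711 711 881 01 881 881 01 881 881 01 881 881 711 711 881; joining the 18 pieces gives the next term.

018881711711711881018818810188188101881881711711881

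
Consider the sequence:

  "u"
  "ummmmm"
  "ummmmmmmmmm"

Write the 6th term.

Each term is the previous one with mmmmm appended.
From ummmmmmmmmm, 3 further steps: ummmmmmmmmm → ummmmmmmmmmmmmmm → ummmmmmmmmmmmmmmmmmmm → (answer).

ummmmmmmmmmmmmmmmmmmmmmmmm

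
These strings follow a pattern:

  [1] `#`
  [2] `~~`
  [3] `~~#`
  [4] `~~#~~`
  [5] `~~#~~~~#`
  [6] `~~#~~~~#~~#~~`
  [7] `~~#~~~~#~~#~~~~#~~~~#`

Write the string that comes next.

From term 3 onward, concatenate the last term with the second-to-last: ~~·# = ~~#, ~~#·~~ = ~~#~~, …
The next term joins ~~#~~~~#~~#~~~~#~~~~# and ~~#~~~~#~~#~~.

~~#~~~~#~~#~~~~#~~~~#~~#~~~~#~~#~~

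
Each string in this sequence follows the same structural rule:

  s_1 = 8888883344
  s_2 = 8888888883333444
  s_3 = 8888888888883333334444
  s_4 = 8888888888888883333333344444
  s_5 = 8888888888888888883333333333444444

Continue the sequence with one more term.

8888888888888888888883333333333334444444

Each string has the form 8^{3n+3} 3^{2n} 4^{n+1} (n = 1, 2, …).
For the next term, n = 6, so the run lengths are 21, 12, 7.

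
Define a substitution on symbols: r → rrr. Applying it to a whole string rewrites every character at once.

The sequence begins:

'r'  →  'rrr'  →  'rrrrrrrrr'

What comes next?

rrrrrrrrrrrrrrrrrrrrrrrrrrr

Apply φ to rrrrrrrrr symbol by symbol: r→rrr, r→rrr, r→rrr, r→rrr, r→rrr, r→rrr, r→rrr, r→rrr, r→rrr; joined: rrr rrr rrr rrr rrr rrr rrr rrr rrr.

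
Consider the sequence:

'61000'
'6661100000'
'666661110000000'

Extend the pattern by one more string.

The n-th term is 2n-1 6's then n 1's then 2n+1 0's (n = 1, 2, …).
For the next term, n = 4, so the run lengths are 7, 4, 9.

66666661111000000000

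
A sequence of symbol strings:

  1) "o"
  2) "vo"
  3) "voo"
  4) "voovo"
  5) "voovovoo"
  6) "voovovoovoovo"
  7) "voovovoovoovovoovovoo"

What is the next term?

This is a Fibonacci-style word recurrence s(k) = s(k−1)·s(k−2): e.g. vo·o = voo.
So term 8 is voovovoovoovovoovovoo·voovovoovoovo.

voovovoovoovovoovovoovoovovoovoovo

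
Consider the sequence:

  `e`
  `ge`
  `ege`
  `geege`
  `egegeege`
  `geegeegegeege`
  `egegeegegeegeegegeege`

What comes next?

geegeegegeegeegegeegegeegeegegeege

From term 3 onward, concatenate the second-to-last term with the last: e·ge = ege, ge·ege = geege, …
The next term joins geegeegegeege and egegeegegeegeegegeege.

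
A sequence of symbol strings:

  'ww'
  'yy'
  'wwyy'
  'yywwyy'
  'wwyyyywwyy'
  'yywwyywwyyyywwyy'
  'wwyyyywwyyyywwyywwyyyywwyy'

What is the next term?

Each term (from the third on) is the two preceding terms concatenated in order: term 3 = ww·yy = wwyy.
The next term joins yywwyywwyyyywwyy and wwyyyywwyyyywwyywwyyyywwyy.

yywwyywwyyyywwyywwyyyywwyyyywwyywwyyyywwyy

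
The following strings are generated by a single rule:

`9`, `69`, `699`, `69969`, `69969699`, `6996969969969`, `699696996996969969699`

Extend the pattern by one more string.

From term 3 onward, concatenate the last term with the second-to-last: 69·9 = 699, 699·69 = 69969, …
Continuing: 699696996996969969699 · 6996969969969 gives term 8.

6996969969969699696996996969969969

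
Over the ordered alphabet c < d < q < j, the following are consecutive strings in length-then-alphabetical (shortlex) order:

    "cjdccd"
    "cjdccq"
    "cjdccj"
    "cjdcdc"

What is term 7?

cjdcdj

Continuing the enumeration 3 steps past cjdcdc: cjdcdc → cjdcdd → cjdcdq → (answer).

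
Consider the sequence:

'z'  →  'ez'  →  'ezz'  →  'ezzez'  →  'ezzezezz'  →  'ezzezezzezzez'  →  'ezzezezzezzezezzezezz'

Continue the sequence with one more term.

ezzezezzezzezezzezezzezzezezzezzez

From term 3 onward, concatenate the last term with the second-to-last: ez·z = ezz, ezz·ez = ezzez, …
So term 8 is ezzezezzezzezezzezezz·ezzezezzezzez.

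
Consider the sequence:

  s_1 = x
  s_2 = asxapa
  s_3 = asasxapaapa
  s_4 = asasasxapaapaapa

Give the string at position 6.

asasasasasxapaapaapaapaapa

Every step adds as to the front and apa to the end of the previous string.
From asasasxapaapaapa, 2 further steps: asasasxapaapaapa → asasasasxapaapaapaapa → (answer).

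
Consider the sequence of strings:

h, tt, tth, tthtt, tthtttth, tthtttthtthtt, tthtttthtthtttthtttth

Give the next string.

tthtttthtthtttthtttthtthtttthtthtt

Each term (from the third on) is the previous term followed by the one before it: term 3 = tt·h = tth.
The next term joins tthtttthtthtttthtttth and tthtttthtthtt.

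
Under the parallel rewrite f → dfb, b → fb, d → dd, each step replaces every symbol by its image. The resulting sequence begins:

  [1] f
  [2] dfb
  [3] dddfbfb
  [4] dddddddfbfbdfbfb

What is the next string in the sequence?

Rewriting the 16 symbols of dddddddfbfbdfbfb one by one yields dd dd dd dd dd dd dd dfb fb dfb fb dd dfb fb dfb fb; concatenated:

dddddddddddddddfbfbdfbfbdddfbfbdfbfb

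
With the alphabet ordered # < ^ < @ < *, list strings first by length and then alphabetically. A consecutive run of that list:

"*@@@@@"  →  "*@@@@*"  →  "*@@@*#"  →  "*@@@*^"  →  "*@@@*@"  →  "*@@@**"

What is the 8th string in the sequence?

*@@*#^

Advancing 2 positions from *@@@** through *@@@** → *@@*## reaches term 8.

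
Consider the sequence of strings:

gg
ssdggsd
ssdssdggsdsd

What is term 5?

ssdssdssdssdggsdsdsdsd

Each term wraps the previous one in ssd on the left and sd on the right.
From ssdssdggsdsd, 2 further steps: ssdssdggsdsd → ssdssdssdggsdsdsd → (answer).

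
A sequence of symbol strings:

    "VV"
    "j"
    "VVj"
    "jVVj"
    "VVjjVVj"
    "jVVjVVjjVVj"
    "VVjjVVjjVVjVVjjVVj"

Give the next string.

Each term (from the third on) is the two preceding terms concatenated in order: term 3 = VV·j = VVj.
So term 8 is jVVjVVjjVVj·VVjjVVjjVVjVVjjVVj.

jVVjVVjjVVjVVjjVVjjVVjVVjjVVj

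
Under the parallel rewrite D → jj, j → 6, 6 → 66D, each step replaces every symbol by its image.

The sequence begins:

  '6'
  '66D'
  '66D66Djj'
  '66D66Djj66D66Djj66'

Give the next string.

Rewriting the 18 symbols of 66D66Djj66D66Djj66 one by one yields 66D 66D jj 66D 66D jj 6 6 66D 66D jj 66D 66D jj 6 6 66D 66D; concatenated:

66D66Djj66D66Djj6666D66Djj66D66Djj6666D66D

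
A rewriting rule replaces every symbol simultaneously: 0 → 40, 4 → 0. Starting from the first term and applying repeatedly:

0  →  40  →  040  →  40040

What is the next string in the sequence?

04040040

Rewriting each symbol of 40040: 4→0, 0→40, 0→40, 4→0, 0→40, which concatenates to 0 40 40 0 40.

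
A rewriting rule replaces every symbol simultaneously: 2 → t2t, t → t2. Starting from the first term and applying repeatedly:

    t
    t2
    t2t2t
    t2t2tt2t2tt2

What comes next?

t2t2tt2t2tt2t2t2tt2t2tt2t2t2t

Apply φ to t2t2tt2t2tt2 symbol by symbol: t→t2, 2→t2t, t→t2, 2→t2t, t→t2, t→t2, 2→t2t, t→t2, 2→t2t, t→t2, t→t2, 2→t2t; joined: t2 t2t t2 t2t t2 t2 t2t t2 t2t t2 t2 t2t.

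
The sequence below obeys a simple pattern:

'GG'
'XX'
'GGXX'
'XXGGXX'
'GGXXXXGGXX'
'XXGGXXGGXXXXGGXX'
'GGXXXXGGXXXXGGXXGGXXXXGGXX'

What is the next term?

XXGGXXGGXXXXGGXXGGXXXXGGXXXXGGXXGGXXXXGGXX

From term 3 onward, concatenate the second-to-last term with the last: GG·XX = GGXX, XX·GGXX = XXGGXX, …
The next term joins XXGGXXGGXXXXGGXX and GGXXXXGGXXXXGGXXGGXXXXGGXX.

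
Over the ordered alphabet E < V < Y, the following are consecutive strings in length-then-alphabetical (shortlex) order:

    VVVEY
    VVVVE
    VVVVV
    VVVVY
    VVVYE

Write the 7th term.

Continuing the enumeration 2 steps past VVVYE: VVVYE → VVVYV → (answer).

VVVYY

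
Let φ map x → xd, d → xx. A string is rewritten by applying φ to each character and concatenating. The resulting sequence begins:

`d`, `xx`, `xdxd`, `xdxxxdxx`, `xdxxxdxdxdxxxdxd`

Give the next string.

Applying the rule to each of the 16 symbols of xdxxxdxdxdxxxdxd gives the pieces xd xx xd xd xd xx xd xx xd xx xd xd xd xx xd xx, which concatenate to the answer.

xdxxxdxdxdxxxdxxxdxxxdxdxdxxxdxx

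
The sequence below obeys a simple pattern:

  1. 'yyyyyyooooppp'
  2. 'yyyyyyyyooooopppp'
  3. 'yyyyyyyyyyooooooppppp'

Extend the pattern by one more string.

Each string has the form y^{2n} o^{n+1} p^{n}, where the shown terms are n = 3, 4, 5.
Setting n = 6 gives 12, 7, 6 characters in each block.

yyyyyyyyyyyyooooooopppppp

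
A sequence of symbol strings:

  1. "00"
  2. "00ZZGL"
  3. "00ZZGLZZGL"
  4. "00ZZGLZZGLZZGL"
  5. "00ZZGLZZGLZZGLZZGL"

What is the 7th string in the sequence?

Each term is the previous one with ZZGL appended.
From 00ZZGLZZGLZZGLZZGL, 2 further steps: 00ZZGLZZGLZZGLZZGL → 00ZZGLZZGLZZGLZZGLZZGL → (answer).

00ZZGLZZGLZZGLZZGLZZGLZZGL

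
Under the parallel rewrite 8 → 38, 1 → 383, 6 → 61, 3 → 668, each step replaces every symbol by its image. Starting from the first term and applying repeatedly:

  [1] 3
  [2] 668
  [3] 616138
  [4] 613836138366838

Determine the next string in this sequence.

Rewriting the 15 symbols of 613836138366838 one by one yields 61 383 668 38 668 61 383 668 38 668 61 61 38 668 38; concatenated:

6138366838668613836683866861613866838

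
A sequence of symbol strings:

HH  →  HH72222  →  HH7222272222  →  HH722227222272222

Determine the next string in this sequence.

The strings grow by a fixed suffix 72222 each time.
One more step from HH722227222272222 gives the answer.

HH72222722227222272222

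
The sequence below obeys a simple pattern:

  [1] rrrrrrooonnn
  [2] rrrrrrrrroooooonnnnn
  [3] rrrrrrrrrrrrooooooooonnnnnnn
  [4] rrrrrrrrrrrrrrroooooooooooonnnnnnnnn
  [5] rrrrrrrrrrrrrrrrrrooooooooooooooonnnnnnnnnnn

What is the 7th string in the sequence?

Term n consists of 3n+3 r's, followed by 3n o's, followed by 2n+1 n's (n = 1, 2, …).
At n = 7 the blocks have lengths 24, 21, 15.

rrrrrrrrrrrrrrrrrrrrrrrrooooooooooooooooooooonnnnnnnnnnnnnnn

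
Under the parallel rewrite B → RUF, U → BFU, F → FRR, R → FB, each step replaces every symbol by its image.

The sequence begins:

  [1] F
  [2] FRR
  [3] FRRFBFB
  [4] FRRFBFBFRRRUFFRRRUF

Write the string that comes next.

FRRFBFBFRRRUFFRRRUFFRRFBFBFBBFUFRRFRRFBFBFBBFUFRR

φ(FRRFBFBFRRRUFFRRRUF) expands symbol-by-symbol to FRR FB FB FRR RUF FRR RUF FRR FB FB FB BFU FRR FRR FB FB FB BFU FRR; joining the 19 pieces gives the next term.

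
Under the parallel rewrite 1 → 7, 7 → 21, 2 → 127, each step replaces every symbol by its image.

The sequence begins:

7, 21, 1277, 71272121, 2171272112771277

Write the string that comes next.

Replace each of the 16 characters of 2171272112771277 in place — 127 7 21 7 127 21 127 7 7 127 21 21 7 127 21 21 — and concatenate.

12772171272112777127212171272121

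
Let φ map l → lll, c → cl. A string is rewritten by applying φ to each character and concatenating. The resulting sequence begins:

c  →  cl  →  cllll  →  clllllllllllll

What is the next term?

Replace each of the 14 characters of clllllllllllll in place — cl lll lll lll lll lll lll lll lll lll lll lll lll lll — and concatenate.

cllllllllllllllllllllllllllllllllllllllll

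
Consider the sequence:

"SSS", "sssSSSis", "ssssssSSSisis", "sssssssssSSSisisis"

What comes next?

ssssssssssssSSSisisisis

s(k+1) = sss·s(k)·is, so each term gains sss as a prefix and is as a suffix.
One more step from sssssssssSSSisisis gives the answer.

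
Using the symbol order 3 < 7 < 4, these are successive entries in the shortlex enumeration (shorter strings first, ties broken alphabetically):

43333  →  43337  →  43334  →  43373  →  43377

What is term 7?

Stepping forward 2 times from 43377: 43377 → 43374, then the target.

43343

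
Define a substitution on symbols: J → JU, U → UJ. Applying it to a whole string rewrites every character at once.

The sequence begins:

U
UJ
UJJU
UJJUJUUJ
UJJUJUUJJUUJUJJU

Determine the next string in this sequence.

UJJUJUUJJUUJUJJUJUUJUJJUUJJUJUUJ

Replace each of the 16 characters of UJJUJUUJJUUJUJJU in place — UJ JU JU UJ JU UJ UJ JU JU UJ UJ JU UJ JU JU UJ — and concatenate.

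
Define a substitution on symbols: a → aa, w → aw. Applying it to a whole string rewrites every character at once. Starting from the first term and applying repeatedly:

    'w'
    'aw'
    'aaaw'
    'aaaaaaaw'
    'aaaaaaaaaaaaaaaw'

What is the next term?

Rewriting the 16 symbols of aaaaaaaaaaaaaaaw one by one yields aa aa aa aa aa aa aa aa aa aa aa aa aa aa aa aw; concatenated:

aaaaaaaaaaaaaaaaaaaaaaaaaaaaaaaw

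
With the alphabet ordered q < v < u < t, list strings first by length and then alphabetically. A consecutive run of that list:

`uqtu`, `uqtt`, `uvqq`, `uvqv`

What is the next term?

Treat uvqv as a base-4 numeral over the given alphabet and add one, carrying through any trailing t's.

uvqu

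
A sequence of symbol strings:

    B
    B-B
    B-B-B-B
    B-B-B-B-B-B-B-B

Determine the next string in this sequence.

B-B-B-B-B-B-B-B-B-B-B-B-B-B-B-B

Each string is two copies of the previous one joined by '-'.
One more doubling of B-B-B-B-B-B-B-B gives the answer.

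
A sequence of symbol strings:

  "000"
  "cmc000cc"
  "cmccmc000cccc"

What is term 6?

s(k+1) = cmc·s(k)·cc, so each term gains cmc as a prefix and cc as a suffix.
From cmccmc000cccc, 3 further steps: cmccmc000cccc → cmccmccmc000cccccc → cmccmccmccmc000cccccccc → (answer).

cmccmccmccmccmc000cccccccccc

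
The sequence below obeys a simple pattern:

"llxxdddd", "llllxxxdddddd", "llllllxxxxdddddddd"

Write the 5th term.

llllllllllxxxxxxdddddddddddd

Reading off run lengths: l runs 2, 4, 6; x runs 2, 3, 4; d runs 4, 6, 8 — each is linear in n (n = 1, 2, …).
For term 5, n = 5, so the run lengths are 10, 6, 12.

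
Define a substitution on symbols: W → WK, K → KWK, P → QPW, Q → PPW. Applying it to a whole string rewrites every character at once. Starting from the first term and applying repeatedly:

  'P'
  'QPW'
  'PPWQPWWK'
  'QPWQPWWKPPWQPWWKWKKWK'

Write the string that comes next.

Applying the rule to each of the 21 symbols of QPWQPWWKPPWQPWWKWKKWK gives the pieces PPW QPW WK PPW QPW WK WK KWK QPW QPW WK PPW QPW WK WK KWK WK KWK KWK WK KWK, which concatenate to the answer.

PPWQPWWKPPWQPWWKWKKWKQPWQPWWKPPWQPWWKWKKWKWKKWKKWKWKKWK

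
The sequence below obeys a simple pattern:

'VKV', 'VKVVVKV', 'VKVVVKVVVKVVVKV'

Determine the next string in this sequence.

Every step duplicates the string with 'V' between the halves.
Doubling VKVVVKVVVKVVVKV with 'V' between the halves:

VKVVVKVVVKVVVKVVVKVVVKVVVKVVVKV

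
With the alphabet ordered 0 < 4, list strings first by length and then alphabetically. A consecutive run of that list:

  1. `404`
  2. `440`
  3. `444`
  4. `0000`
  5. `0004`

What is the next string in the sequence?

0040

Treat 0004 as a base-2 numeral over the given alphabet and add one, carrying through any trailing 4's.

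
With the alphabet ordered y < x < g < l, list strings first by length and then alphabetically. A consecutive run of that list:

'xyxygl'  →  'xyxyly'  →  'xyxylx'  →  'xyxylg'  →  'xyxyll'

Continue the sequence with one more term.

xyxxyy

The successor of xyxyll increments the rightmost position that isn't already l and resets every position after it to y.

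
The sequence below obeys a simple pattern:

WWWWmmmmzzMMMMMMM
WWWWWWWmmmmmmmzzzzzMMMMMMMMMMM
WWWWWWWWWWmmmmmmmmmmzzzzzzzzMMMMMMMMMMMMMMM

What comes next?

Reading off run lengths: W runs 4, 7, 10; m runs 4, 7, 10; z runs 2, 5, 8; M runs 7, 11, 15 — each is linear in n (n = 1, 2, …).
For the next term, n = 4, so the run lengths are 13, 13, 11, 19.

WWWWWWWWWWWWWmmmmmmmmmmmmmzzzzzzzzzzzMMMMMMMMMMMMMMMMMMM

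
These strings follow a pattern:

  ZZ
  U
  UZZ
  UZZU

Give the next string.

From term 3 onward, concatenate the last term with the second-to-last: U·ZZ = UZZ, UZZ·U = UZZU, …
The next term joins UZZU and UZZ.

UZZUUZZ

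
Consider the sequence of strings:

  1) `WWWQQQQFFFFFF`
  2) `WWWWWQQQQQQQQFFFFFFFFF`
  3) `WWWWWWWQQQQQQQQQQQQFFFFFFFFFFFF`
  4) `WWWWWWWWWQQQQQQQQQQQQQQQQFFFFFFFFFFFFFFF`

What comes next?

WWWWWWWWWWWQQQQQQQQQQQQQQQQQQQQFFFFFFFFFFFFFFFFFF

Reading off run lengths: W runs 3, 5, 7, 9; Q runs 4, 8, 12, 16; F runs 6, 9, 12, 15 — each is linear in n (n = 1, 2, …).
Setting n = 5 gives 11, 20, 18 characters in each block.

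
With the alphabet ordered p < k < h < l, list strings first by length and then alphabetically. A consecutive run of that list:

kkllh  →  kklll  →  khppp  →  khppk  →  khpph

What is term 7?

Continuing the enumeration 2 steps past khpph: khpph → khppl → (answer).

khpkp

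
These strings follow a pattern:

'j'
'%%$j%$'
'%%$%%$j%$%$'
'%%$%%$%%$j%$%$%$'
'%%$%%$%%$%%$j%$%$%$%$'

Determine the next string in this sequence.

Each term wraps the previous one in %%$ on the left and %$ on the right.
One more step from %%$%%$%%$%%$j%$%$%$%$ gives the answer.

%%$%%$%%$%%$%%$j%$%$%$%$%$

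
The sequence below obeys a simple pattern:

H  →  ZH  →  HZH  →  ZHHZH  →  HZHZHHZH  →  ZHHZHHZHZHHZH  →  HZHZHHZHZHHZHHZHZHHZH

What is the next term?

ZHHZHHZHZHHZHHZHZHHZHZHHZHHZHZHHZH

This is a Fibonacci-style word recurrence s(k) = s(k−2)·s(k−1): e.g. H·ZH = HZH.
The next term joins ZHHZHHZHZHHZH and HZHZHHZHZHHZHHZHZHHZH.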